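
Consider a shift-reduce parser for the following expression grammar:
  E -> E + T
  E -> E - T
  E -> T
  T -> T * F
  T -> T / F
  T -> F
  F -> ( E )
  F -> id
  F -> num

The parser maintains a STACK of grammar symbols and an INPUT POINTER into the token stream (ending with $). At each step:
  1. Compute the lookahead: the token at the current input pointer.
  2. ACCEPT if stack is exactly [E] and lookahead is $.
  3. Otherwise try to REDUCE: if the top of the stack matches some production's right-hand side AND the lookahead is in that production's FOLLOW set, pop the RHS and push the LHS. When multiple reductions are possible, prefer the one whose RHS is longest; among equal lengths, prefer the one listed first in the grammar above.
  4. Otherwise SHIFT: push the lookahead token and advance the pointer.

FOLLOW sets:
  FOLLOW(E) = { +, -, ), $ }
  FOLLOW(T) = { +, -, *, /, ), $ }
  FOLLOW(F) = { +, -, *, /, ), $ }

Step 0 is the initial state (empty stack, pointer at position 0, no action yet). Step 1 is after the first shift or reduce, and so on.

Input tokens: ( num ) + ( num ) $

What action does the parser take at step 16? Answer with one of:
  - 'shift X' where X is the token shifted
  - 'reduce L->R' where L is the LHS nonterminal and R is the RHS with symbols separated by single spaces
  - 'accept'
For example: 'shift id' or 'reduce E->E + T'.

Answer: shift )

Derivation:
Step 1: shift (. Stack=[(] ptr=1 lookahead=num remaining=[num ) + ( num ) $]
Step 2: shift num. Stack=[( num] ptr=2 lookahead=) remaining=[) + ( num ) $]
Step 3: reduce F->num. Stack=[( F] ptr=2 lookahead=) remaining=[) + ( num ) $]
Step 4: reduce T->F. Stack=[( T] ptr=2 lookahead=) remaining=[) + ( num ) $]
Step 5: reduce E->T. Stack=[( E] ptr=2 lookahead=) remaining=[) + ( num ) $]
Step 6: shift ). Stack=[( E )] ptr=3 lookahead=+ remaining=[+ ( num ) $]
Step 7: reduce F->( E ). Stack=[F] ptr=3 lookahead=+ remaining=[+ ( num ) $]
Step 8: reduce T->F. Stack=[T] ptr=3 lookahead=+ remaining=[+ ( num ) $]
Step 9: reduce E->T. Stack=[E] ptr=3 lookahead=+ remaining=[+ ( num ) $]
Step 10: shift +. Stack=[E +] ptr=4 lookahead=( remaining=[( num ) $]
Step 11: shift (. Stack=[E + (] ptr=5 lookahead=num remaining=[num ) $]
Step 12: shift num. Stack=[E + ( num] ptr=6 lookahead=) remaining=[) $]
Step 13: reduce F->num. Stack=[E + ( F] ptr=6 lookahead=) remaining=[) $]
Step 14: reduce T->F. Stack=[E + ( T] ptr=6 lookahead=) remaining=[) $]
Step 15: reduce E->T. Stack=[E + ( E] ptr=6 lookahead=) remaining=[) $]
Step 16: shift ). Stack=[E + ( E )] ptr=7 lookahead=$ remaining=[$]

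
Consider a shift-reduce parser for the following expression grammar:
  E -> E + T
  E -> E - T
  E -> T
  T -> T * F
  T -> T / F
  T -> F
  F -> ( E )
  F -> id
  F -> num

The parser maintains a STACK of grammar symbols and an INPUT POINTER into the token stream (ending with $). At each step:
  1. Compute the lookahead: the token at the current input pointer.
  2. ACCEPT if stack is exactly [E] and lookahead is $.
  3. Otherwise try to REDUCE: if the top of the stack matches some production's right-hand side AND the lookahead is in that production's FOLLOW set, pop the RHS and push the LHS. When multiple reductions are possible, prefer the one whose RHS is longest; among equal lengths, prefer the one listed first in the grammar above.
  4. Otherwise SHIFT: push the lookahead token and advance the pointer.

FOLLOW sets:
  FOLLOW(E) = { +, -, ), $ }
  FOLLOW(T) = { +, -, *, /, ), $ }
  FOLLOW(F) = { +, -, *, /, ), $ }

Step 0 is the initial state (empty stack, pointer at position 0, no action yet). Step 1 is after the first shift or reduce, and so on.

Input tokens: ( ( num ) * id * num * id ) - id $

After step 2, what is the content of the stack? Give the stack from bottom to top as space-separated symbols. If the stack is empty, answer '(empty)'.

Answer: ( (

Derivation:
Step 1: shift (. Stack=[(] ptr=1 lookahead=( remaining=[( num ) * id * num * id ) - id $]
Step 2: shift (. Stack=[( (] ptr=2 lookahead=num remaining=[num ) * id * num * id ) - id $]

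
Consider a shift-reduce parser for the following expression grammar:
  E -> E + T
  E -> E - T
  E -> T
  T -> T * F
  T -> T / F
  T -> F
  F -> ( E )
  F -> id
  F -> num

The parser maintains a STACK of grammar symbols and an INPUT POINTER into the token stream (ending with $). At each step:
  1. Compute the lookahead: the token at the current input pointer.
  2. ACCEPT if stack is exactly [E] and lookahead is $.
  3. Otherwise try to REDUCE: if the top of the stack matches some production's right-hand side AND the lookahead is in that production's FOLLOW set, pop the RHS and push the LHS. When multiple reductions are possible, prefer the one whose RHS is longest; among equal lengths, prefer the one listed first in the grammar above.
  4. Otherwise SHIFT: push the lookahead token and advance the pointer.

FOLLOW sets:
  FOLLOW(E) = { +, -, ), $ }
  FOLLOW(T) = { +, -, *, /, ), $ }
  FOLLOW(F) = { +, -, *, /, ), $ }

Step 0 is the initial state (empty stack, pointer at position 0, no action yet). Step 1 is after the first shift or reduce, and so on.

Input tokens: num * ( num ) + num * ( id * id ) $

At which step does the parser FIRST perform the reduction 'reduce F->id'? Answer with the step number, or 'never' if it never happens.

Step 1: shift num. Stack=[num] ptr=1 lookahead=* remaining=[* ( num ) + num * ( id * id ) $]
Step 2: reduce F->num. Stack=[F] ptr=1 lookahead=* remaining=[* ( num ) + num * ( id * id ) $]
Step 3: reduce T->F. Stack=[T] ptr=1 lookahead=* remaining=[* ( num ) + num * ( id * id ) $]
Step 4: shift *. Stack=[T *] ptr=2 lookahead=( remaining=[( num ) + num * ( id * id ) $]
Step 5: shift (. Stack=[T * (] ptr=3 lookahead=num remaining=[num ) + num * ( id * id ) $]
Step 6: shift num. Stack=[T * ( num] ptr=4 lookahead=) remaining=[) + num * ( id * id ) $]
Step 7: reduce F->num. Stack=[T * ( F] ptr=4 lookahead=) remaining=[) + num * ( id * id ) $]
Step 8: reduce T->F. Stack=[T * ( T] ptr=4 lookahead=) remaining=[) + num * ( id * id ) $]
Step 9: reduce E->T. Stack=[T * ( E] ptr=4 lookahead=) remaining=[) + num * ( id * id ) $]
Step 10: shift ). Stack=[T * ( E )] ptr=5 lookahead=+ remaining=[+ num * ( id * id ) $]
Step 11: reduce F->( E ). Stack=[T * F] ptr=5 lookahead=+ remaining=[+ num * ( id * id ) $]
Step 12: reduce T->T * F. Stack=[T] ptr=5 lookahead=+ remaining=[+ num * ( id * id ) $]
Step 13: reduce E->T. Stack=[E] ptr=5 lookahead=+ remaining=[+ num * ( id * id ) $]
Step 14: shift +. Stack=[E +] ptr=6 lookahead=num remaining=[num * ( id * id ) $]
Step 15: shift num. Stack=[E + num] ptr=7 lookahead=* remaining=[* ( id * id ) $]
Step 16: reduce F->num. Stack=[E + F] ptr=7 lookahead=* remaining=[* ( id * id ) $]
Step 17: reduce T->F. Stack=[E + T] ptr=7 lookahead=* remaining=[* ( id * id ) $]
Step 18: shift *. Stack=[E + T *] ptr=8 lookahead=( remaining=[( id * id ) $]
Step 19: shift (. Stack=[E + T * (] ptr=9 lookahead=id remaining=[id * id ) $]
Step 20: shift id. Stack=[E + T * ( id] ptr=10 lookahead=* remaining=[* id ) $]
Step 21: reduce F->id. Stack=[E + T * ( F] ptr=10 lookahead=* remaining=[* id ) $]

Answer: 21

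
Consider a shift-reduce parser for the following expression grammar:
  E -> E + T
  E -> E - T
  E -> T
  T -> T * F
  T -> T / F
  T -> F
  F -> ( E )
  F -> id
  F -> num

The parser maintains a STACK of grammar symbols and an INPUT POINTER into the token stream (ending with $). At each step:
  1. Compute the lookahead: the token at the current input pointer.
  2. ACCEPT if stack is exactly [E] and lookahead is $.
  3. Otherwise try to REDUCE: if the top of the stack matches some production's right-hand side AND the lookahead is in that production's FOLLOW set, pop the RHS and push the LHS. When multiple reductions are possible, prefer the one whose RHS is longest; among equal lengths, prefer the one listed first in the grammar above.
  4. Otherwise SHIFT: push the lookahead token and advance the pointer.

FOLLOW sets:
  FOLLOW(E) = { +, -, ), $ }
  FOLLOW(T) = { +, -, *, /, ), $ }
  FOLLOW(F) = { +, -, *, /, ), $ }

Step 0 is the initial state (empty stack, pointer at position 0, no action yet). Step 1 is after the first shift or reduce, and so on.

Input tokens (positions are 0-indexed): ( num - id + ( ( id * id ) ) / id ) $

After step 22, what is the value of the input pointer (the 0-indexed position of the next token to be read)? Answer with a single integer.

Step 1: shift (. Stack=[(] ptr=1 lookahead=num remaining=[num - id + ( ( id * id ) ) / id ) $]
Step 2: shift num. Stack=[( num] ptr=2 lookahead=- remaining=[- id + ( ( id * id ) ) / id ) $]
Step 3: reduce F->num. Stack=[( F] ptr=2 lookahead=- remaining=[- id + ( ( id * id ) ) / id ) $]
Step 4: reduce T->F. Stack=[( T] ptr=2 lookahead=- remaining=[- id + ( ( id * id ) ) / id ) $]
Step 5: reduce E->T. Stack=[( E] ptr=2 lookahead=- remaining=[- id + ( ( id * id ) ) / id ) $]
Step 6: shift -. Stack=[( E -] ptr=3 lookahead=id remaining=[id + ( ( id * id ) ) / id ) $]
Step 7: shift id. Stack=[( E - id] ptr=4 lookahead=+ remaining=[+ ( ( id * id ) ) / id ) $]
Step 8: reduce F->id. Stack=[( E - F] ptr=4 lookahead=+ remaining=[+ ( ( id * id ) ) / id ) $]
Step 9: reduce T->F. Stack=[( E - T] ptr=4 lookahead=+ remaining=[+ ( ( id * id ) ) / id ) $]
Step 10: reduce E->E - T. Stack=[( E] ptr=4 lookahead=+ remaining=[+ ( ( id * id ) ) / id ) $]
Step 11: shift +. Stack=[( E +] ptr=5 lookahead=( remaining=[( ( id * id ) ) / id ) $]
Step 12: shift (. Stack=[( E + (] ptr=6 lookahead=( remaining=[( id * id ) ) / id ) $]
Step 13: shift (. Stack=[( E + ( (] ptr=7 lookahead=id remaining=[id * id ) ) / id ) $]
Step 14: shift id. Stack=[( E + ( ( id] ptr=8 lookahead=* remaining=[* id ) ) / id ) $]
Step 15: reduce F->id. Stack=[( E + ( ( F] ptr=8 lookahead=* remaining=[* id ) ) / id ) $]
Step 16: reduce T->F. Stack=[( E + ( ( T] ptr=8 lookahead=* remaining=[* id ) ) / id ) $]
Step 17: shift *. Stack=[( E + ( ( T *] ptr=9 lookahead=id remaining=[id ) ) / id ) $]
Step 18: shift id. Stack=[( E + ( ( T * id] ptr=10 lookahead=) remaining=[) ) / id ) $]
Step 19: reduce F->id. Stack=[( E + ( ( T * F] ptr=10 lookahead=) remaining=[) ) / id ) $]
Step 20: reduce T->T * F. Stack=[( E + ( ( T] ptr=10 lookahead=) remaining=[) ) / id ) $]
Step 21: reduce E->T. Stack=[( E + ( ( E] ptr=10 lookahead=) remaining=[) ) / id ) $]
Step 22: shift ). Stack=[( E + ( ( E )] ptr=11 lookahead=) remaining=[) / id ) $]

Answer: 11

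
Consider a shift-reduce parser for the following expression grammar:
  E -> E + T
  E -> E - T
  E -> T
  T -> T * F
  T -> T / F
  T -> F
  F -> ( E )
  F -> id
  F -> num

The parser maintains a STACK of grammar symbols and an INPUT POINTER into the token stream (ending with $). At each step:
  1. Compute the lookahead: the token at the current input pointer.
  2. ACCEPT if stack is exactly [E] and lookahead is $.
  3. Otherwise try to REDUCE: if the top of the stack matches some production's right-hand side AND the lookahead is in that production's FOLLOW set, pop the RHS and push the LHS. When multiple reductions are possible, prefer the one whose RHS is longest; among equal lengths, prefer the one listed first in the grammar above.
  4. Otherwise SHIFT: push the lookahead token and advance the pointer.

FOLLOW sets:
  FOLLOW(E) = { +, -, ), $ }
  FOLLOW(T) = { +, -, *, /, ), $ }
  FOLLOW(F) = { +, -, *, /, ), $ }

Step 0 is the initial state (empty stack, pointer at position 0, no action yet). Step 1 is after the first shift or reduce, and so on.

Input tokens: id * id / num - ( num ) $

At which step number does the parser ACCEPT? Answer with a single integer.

Answer: 23

Derivation:
Step 1: shift id. Stack=[id] ptr=1 lookahead=* remaining=[* id / num - ( num ) $]
Step 2: reduce F->id. Stack=[F] ptr=1 lookahead=* remaining=[* id / num - ( num ) $]
Step 3: reduce T->F. Stack=[T] ptr=1 lookahead=* remaining=[* id / num - ( num ) $]
Step 4: shift *. Stack=[T *] ptr=2 lookahead=id remaining=[id / num - ( num ) $]
Step 5: shift id. Stack=[T * id] ptr=3 lookahead=/ remaining=[/ num - ( num ) $]
Step 6: reduce F->id. Stack=[T * F] ptr=3 lookahead=/ remaining=[/ num - ( num ) $]
Step 7: reduce T->T * F. Stack=[T] ptr=3 lookahead=/ remaining=[/ num - ( num ) $]
Step 8: shift /. Stack=[T /] ptr=4 lookahead=num remaining=[num - ( num ) $]
Step 9: shift num. Stack=[T / num] ptr=5 lookahead=- remaining=[- ( num ) $]
Step 10: reduce F->num. Stack=[T / F] ptr=5 lookahead=- remaining=[- ( num ) $]
Step 11: reduce T->T / F. Stack=[T] ptr=5 lookahead=- remaining=[- ( num ) $]
Step 12: reduce E->T. Stack=[E] ptr=5 lookahead=- remaining=[- ( num ) $]
Step 13: shift -. Stack=[E -] ptr=6 lookahead=( remaining=[( num ) $]
Step 14: shift (. Stack=[E - (] ptr=7 lookahead=num remaining=[num ) $]
Step 15: shift num. Stack=[E - ( num] ptr=8 lookahead=) remaining=[) $]
Step 16: reduce F->num. Stack=[E - ( F] ptr=8 lookahead=) remaining=[) $]
Step 17: reduce T->F. Stack=[E - ( T] ptr=8 lookahead=) remaining=[) $]
Step 18: reduce E->T. Stack=[E - ( E] ptr=8 lookahead=) remaining=[) $]
Step 19: shift ). Stack=[E - ( E )] ptr=9 lookahead=$ remaining=[$]
Step 20: reduce F->( E ). Stack=[E - F] ptr=9 lookahead=$ remaining=[$]
Step 21: reduce T->F. Stack=[E - T] ptr=9 lookahead=$ remaining=[$]
Step 22: reduce E->E - T. Stack=[E] ptr=9 lookahead=$ remaining=[$]
Step 23: accept. Stack=[E] ptr=9 lookahead=$ remaining=[$]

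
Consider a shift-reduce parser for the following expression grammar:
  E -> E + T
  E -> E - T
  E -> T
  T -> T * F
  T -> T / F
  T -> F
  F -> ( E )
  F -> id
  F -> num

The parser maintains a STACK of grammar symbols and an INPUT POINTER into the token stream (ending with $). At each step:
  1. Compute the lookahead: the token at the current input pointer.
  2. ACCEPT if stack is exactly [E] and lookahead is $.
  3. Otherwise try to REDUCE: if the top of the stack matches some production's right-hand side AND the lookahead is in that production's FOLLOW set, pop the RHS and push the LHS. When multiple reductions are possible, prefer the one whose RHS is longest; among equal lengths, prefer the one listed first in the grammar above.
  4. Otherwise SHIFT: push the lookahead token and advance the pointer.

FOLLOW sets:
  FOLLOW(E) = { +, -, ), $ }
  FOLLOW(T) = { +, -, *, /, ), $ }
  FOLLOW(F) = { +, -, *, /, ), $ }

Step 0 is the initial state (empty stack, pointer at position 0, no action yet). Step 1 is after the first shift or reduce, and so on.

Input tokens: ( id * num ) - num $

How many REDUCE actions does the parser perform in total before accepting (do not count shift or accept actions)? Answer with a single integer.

Answer: 11

Derivation:
Step 1: shift (. Stack=[(] ptr=1 lookahead=id remaining=[id * num ) - num $]
Step 2: shift id. Stack=[( id] ptr=2 lookahead=* remaining=[* num ) - num $]
Step 3: reduce F->id. Stack=[( F] ptr=2 lookahead=* remaining=[* num ) - num $]
Step 4: reduce T->F. Stack=[( T] ptr=2 lookahead=* remaining=[* num ) - num $]
Step 5: shift *. Stack=[( T *] ptr=3 lookahead=num remaining=[num ) - num $]
Step 6: shift num. Stack=[( T * num] ptr=4 lookahead=) remaining=[) - num $]
Step 7: reduce F->num. Stack=[( T * F] ptr=4 lookahead=) remaining=[) - num $]
Step 8: reduce T->T * F. Stack=[( T] ptr=4 lookahead=) remaining=[) - num $]
Step 9: reduce E->T. Stack=[( E] ptr=4 lookahead=) remaining=[) - num $]
Step 10: shift ). Stack=[( E )] ptr=5 lookahead=- remaining=[- num $]
Step 11: reduce F->( E ). Stack=[F] ptr=5 lookahead=- remaining=[- num $]
Step 12: reduce T->F. Stack=[T] ptr=5 lookahead=- remaining=[- num $]
Step 13: reduce E->T. Stack=[E] ptr=5 lookahead=- remaining=[- num $]
Step 14: shift -. Stack=[E -] ptr=6 lookahead=num remaining=[num $]
Step 15: shift num. Stack=[E - num] ptr=7 lookahead=$ remaining=[$]
Step 16: reduce F->num. Stack=[E - F] ptr=7 lookahead=$ remaining=[$]
Step 17: reduce T->F. Stack=[E - T] ptr=7 lookahead=$ remaining=[$]
Step 18: reduce E->E - T. Stack=[E] ptr=7 lookahead=$ remaining=[$]
Step 19: accept. Stack=[E] ptr=7 lookahead=$ remaining=[$]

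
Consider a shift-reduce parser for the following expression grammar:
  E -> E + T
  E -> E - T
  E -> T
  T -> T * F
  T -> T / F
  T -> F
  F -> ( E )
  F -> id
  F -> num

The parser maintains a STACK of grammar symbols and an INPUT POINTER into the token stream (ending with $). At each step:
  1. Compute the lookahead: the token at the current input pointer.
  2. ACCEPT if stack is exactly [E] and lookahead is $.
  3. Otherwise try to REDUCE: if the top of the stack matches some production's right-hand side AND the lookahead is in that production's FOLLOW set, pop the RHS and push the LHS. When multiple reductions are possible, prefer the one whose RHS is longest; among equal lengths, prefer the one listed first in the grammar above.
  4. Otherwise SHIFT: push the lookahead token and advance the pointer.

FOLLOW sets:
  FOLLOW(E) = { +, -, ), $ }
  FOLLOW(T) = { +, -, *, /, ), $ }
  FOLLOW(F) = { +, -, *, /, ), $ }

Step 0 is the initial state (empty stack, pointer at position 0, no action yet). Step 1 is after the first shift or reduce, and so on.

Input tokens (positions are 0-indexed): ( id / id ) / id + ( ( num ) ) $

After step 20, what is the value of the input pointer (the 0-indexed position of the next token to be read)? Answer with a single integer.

Answer: 10

Derivation:
Step 1: shift (. Stack=[(] ptr=1 lookahead=id remaining=[id / id ) / id + ( ( num ) ) $]
Step 2: shift id. Stack=[( id] ptr=2 lookahead=/ remaining=[/ id ) / id + ( ( num ) ) $]
Step 3: reduce F->id. Stack=[( F] ptr=2 lookahead=/ remaining=[/ id ) / id + ( ( num ) ) $]
Step 4: reduce T->F. Stack=[( T] ptr=2 lookahead=/ remaining=[/ id ) / id + ( ( num ) ) $]
Step 5: shift /. Stack=[( T /] ptr=3 lookahead=id remaining=[id ) / id + ( ( num ) ) $]
Step 6: shift id. Stack=[( T / id] ptr=4 lookahead=) remaining=[) / id + ( ( num ) ) $]
Step 7: reduce F->id. Stack=[( T / F] ptr=4 lookahead=) remaining=[) / id + ( ( num ) ) $]
Step 8: reduce T->T / F. Stack=[( T] ptr=4 lookahead=) remaining=[) / id + ( ( num ) ) $]
Step 9: reduce E->T. Stack=[( E] ptr=4 lookahead=) remaining=[) / id + ( ( num ) ) $]
Step 10: shift ). Stack=[( E )] ptr=5 lookahead=/ remaining=[/ id + ( ( num ) ) $]
Step 11: reduce F->( E ). Stack=[F] ptr=5 lookahead=/ remaining=[/ id + ( ( num ) ) $]
Step 12: reduce T->F. Stack=[T] ptr=5 lookahead=/ remaining=[/ id + ( ( num ) ) $]
Step 13: shift /. Stack=[T /] ptr=6 lookahead=id remaining=[id + ( ( num ) ) $]
Step 14: shift id. Stack=[T / id] ptr=7 lookahead=+ remaining=[+ ( ( num ) ) $]
Step 15: reduce F->id. Stack=[T / F] ptr=7 lookahead=+ remaining=[+ ( ( num ) ) $]
Step 16: reduce T->T / F. Stack=[T] ptr=7 lookahead=+ remaining=[+ ( ( num ) ) $]
Step 17: reduce E->T. Stack=[E] ptr=7 lookahead=+ remaining=[+ ( ( num ) ) $]
Step 18: shift +. Stack=[E +] ptr=8 lookahead=( remaining=[( ( num ) ) $]
Step 19: shift (. Stack=[E + (] ptr=9 lookahead=( remaining=[( num ) ) $]
Step 20: shift (. Stack=[E + ( (] ptr=10 lookahead=num remaining=[num ) ) $]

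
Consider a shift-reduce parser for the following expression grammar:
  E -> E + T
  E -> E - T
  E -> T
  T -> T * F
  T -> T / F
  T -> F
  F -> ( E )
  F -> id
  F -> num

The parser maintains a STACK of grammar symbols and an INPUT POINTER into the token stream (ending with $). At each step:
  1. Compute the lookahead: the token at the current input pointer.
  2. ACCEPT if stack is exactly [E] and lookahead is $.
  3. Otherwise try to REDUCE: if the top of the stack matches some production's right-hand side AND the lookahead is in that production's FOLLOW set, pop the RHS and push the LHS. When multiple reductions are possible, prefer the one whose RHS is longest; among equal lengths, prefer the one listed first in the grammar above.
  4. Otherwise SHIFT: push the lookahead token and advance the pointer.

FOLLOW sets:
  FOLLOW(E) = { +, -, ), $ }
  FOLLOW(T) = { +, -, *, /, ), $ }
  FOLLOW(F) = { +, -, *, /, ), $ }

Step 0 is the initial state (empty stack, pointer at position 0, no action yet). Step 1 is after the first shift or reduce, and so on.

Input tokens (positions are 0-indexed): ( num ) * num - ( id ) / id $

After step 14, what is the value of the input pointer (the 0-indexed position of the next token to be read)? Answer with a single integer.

Step 1: shift (. Stack=[(] ptr=1 lookahead=num remaining=[num ) * num - ( id ) / id $]
Step 2: shift num. Stack=[( num] ptr=2 lookahead=) remaining=[) * num - ( id ) / id $]
Step 3: reduce F->num. Stack=[( F] ptr=2 lookahead=) remaining=[) * num - ( id ) / id $]
Step 4: reduce T->F. Stack=[( T] ptr=2 lookahead=) remaining=[) * num - ( id ) / id $]
Step 5: reduce E->T. Stack=[( E] ptr=2 lookahead=) remaining=[) * num - ( id ) / id $]
Step 6: shift ). Stack=[( E )] ptr=3 lookahead=* remaining=[* num - ( id ) / id $]
Step 7: reduce F->( E ). Stack=[F] ptr=3 lookahead=* remaining=[* num - ( id ) / id $]
Step 8: reduce T->F. Stack=[T] ptr=3 lookahead=* remaining=[* num - ( id ) / id $]
Step 9: shift *. Stack=[T *] ptr=4 lookahead=num remaining=[num - ( id ) / id $]
Step 10: shift num. Stack=[T * num] ptr=5 lookahead=- remaining=[- ( id ) / id $]
Step 11: reduce F->num. Stack=[T * F] ptr=5 lookahead=- remaining=[- ( id ) / id $]
Step 12: reduce T->T * F. Stack=[T] ptr=5 lookahead=- remaining=[- ( id ) / id $]
Step 13: reduce E->T. Stack=[E] ptr=5 lookahead=- remaining=[- ( id ) / id $]
Step 14: shift -. Stack=[E -] ptr=6 lookahead=( remaining=[( id ) / id $]

Answer: 6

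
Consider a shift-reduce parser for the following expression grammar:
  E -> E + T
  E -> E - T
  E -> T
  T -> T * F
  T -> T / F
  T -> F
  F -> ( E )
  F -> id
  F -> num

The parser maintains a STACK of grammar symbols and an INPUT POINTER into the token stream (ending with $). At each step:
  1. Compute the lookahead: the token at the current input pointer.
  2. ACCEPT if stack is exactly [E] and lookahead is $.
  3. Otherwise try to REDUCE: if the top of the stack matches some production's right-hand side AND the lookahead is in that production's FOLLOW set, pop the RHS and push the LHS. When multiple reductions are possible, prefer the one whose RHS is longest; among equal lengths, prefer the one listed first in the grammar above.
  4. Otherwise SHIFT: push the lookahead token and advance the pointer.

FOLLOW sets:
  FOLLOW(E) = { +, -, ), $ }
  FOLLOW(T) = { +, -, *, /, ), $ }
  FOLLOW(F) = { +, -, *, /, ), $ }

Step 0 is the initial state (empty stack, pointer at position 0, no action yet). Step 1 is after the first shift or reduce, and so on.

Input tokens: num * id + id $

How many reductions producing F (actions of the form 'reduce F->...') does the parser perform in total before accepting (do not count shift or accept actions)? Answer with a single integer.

Answer: 3

Derivation:
Step 1: shift num. Stack=[num] ptr=1 lookahead=* remaining=[* id + id $]
Step 2: reduce F->num. Stack=[F] ptr=1 lookahead=* remaining=[* id + id $]
Step 3: reduce T->F. Stack=[T] ptr=1 lookahead=* remaining=[* id + id $]
Step 4: shift *. Stack=[T *] ptr=2 lookahead=id remaining=[id + id $]
Step 5: shift id. Stack=[T * id] ptr=3 lookahead=+ remaining=[+ id $]
Step 6: reduce F->id. Stack=[T * F] ptr=3 lookahead=+ remaining=[+ id $]
Step 7: reduce T->T * F. Stack=[T] ptr=3 lookahead=+ remaining=[+ id $]
Step 8: reduce E->T. Stack=[E] ptr=3 lookahead=+ remaining=[+ id $]
Step 9: shift +. Stack=[E +] ptr=4 lookahead=id remaining=[id $]
Step 10: shift id. Stack=[E + id] ptr=5 lookahead=$ remaining=[$]
Step 11: reduce F->id. Stack=[E + F] ptr=5 lookahead=$ remaining=[$]
Step 12: reduce T->F. Stack=[E + T] ptr=5 lookahead=$ remaining=[$]
Step 13: reduce E->E + T. Stack=[E] ptr=5 lookahead=$ remaining=[$]
Step 14: accept. Stack=[E] ptr=5 lookahead=$ remaining=[$]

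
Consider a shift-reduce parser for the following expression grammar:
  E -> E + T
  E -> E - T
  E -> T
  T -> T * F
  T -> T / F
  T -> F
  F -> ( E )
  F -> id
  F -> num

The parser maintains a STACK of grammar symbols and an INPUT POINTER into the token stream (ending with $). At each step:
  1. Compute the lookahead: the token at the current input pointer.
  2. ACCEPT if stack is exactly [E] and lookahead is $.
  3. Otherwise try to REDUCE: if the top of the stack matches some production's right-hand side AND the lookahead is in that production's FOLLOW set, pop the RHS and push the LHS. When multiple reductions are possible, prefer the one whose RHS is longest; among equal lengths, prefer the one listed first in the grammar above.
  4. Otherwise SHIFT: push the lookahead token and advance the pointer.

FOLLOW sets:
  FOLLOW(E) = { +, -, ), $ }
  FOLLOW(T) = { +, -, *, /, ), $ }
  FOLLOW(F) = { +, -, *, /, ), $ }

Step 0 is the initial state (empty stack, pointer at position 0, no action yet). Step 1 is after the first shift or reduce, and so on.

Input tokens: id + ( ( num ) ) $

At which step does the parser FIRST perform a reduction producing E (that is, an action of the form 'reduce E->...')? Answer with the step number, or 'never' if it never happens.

Step 1: shift id. Stack=[id] ptr=1 lookahead=+ remaining=[+ ( ( num ) ) $]
Step 2: reduce F->id. Stack=[F] ptr=1 lookahead=+ remaining=[+ ( ( num ) ) $]
Step 3: reduce T->F. Stack=[T] ptr=1 lookahead=+ remaining=[+ ( ( num ) ) $]
Step 4: reduce E->T. Stack=[E] ptr=1 lookahead=+ remaining=[+ ( ( num ) ) $]

Answer: 4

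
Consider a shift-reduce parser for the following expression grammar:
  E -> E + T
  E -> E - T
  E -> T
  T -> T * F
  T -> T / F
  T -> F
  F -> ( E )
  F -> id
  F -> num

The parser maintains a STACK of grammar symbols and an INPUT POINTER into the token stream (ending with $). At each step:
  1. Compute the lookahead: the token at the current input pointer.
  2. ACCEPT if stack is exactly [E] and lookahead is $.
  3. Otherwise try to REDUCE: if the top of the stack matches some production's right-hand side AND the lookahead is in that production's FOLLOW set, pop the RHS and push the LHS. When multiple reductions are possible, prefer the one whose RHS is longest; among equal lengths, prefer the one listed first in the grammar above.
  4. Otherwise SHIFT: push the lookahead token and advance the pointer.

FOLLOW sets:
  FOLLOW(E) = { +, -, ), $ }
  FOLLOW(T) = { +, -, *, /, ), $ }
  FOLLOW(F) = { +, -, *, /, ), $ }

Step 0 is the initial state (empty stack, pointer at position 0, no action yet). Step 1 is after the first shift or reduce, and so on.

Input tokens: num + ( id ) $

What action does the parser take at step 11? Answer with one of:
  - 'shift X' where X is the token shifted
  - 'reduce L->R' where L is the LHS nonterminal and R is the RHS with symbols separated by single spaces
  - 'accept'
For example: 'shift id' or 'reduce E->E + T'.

Step 1: shift num. Stack=[num] ptr=1 lookahead=+ remaining=[+ ( id ) $]
Step 2: reduce F->num. Stack=[F] ptr=1 lookahead=+ remaining=[+ ( id ) $]
Step 3: reduce T->F. Stack=[T] ptr=1 lookahead=+ remaining=[+ ( id ) $]
Step 4: reduce E->T. Stack=[E] ptr=1 lookahead=+ remaining=[+ ( id ) $]
Step 5: shift +. Stack=[E +] ptr=2 lookahead=( remaining=[( id ) $]
Step 6: shift (. Stack=[E + (] ptr=3 lookahead=id remaining=[id ) $]
Step 7: shift id. Stack=[E + ( id] ptr=4 lookahead=) remaining=[) $]
Step 8: reduce F->id. Stack=[E + ( F] ptr=4 lookahead=) remaining=[) $]
Step 9: reduce T->F. Stack=[E + ( T] ptr=4 lookahead=) remaining=[) $]
Step 10: reduce E->T. Stack=[E + ( E] ptr=4 lookahead=) remaining=[) $]
Step 11: shift ). Stack=[E + ( E )] ptr=5 lookahead=$ remaining=[$]

Answer: shift )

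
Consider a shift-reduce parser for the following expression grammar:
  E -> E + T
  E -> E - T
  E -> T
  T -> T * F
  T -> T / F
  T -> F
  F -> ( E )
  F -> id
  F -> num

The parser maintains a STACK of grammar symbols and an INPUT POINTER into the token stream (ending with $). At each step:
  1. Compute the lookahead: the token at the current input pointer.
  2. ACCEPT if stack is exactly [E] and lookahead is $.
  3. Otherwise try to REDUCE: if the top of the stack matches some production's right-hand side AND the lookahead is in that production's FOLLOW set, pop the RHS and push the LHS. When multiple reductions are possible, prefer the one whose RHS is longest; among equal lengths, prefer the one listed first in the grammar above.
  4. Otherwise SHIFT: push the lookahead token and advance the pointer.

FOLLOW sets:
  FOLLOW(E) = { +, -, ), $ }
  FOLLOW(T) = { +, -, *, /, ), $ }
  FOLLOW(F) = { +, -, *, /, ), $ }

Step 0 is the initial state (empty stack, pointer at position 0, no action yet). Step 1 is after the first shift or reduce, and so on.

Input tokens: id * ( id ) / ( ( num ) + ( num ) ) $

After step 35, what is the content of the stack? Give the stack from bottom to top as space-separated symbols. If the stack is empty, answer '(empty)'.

Answer: T / F

Derivation:
Step 1: shift id. Stack=[id] ptr=1 lookahead=* remaining=[* ( id ) / ( ( num ) + ( num ) ) $]
Step 2: reduce F->id. Stack=[F] ptr=1 lookahead=* remaining=[* ( id ) / ( ( num ) + ( num ) ) $]
Step 3: reduce T->F. Stack=[T] ptr=1 lookahead=* remaining=[* ( id ) / ( ( num ) + ( num ) ) $]
Step 4: shift *. Stack=[T *] ptr=2 lookahead=( remaining=[( id ) / ( ( num ) + ( num ) ) $]
Step 5: shift (. Stack=[T * (] ptr=3 lookahead=id remaining=[id ) / ( ( num ) + ( num ) ) $]
Step 6: shift id. Stack=[T * ( id] ptr=4 lookahead=) remaining=[) / ( ( num ) + ( num ) ) $]
Step 7: reduce F->id. Stack=[T * ( F] ptr=4 lookahead=) remaining=[) / ( ( num ) + ( num ) ) $]
Step 8: reduce T->F. Stack=[T * ( T] ptr=4 lookahead=) remaining=[) / ( ( num ) + ( num ) ) $]
Step 9: reduce E->T. Stack=[T * ( E] ptr=4 lookahead=) remaining=[) / ( ( num ) + ( num ) ) $]
Step 10: shift ). Stack=[T * ( E )] ptr=5 lookahead=/ remaining=[/ ( ( num ) + ( num ) ) $]
Step 11: reduce F->( E ). Stack=[T * F] ptr=5 lookahead=/ remaining=[/ ( ( num ) + ( num ) ) $]
Step 12: reduce T->T * F. Stack=[T] ptr=5 lookahead=/ remaining=[/ ( ( num ) + ( num ) ) $]
Step 13: shift /. Stack=[T /] ptr=6 lookahead=( remaining=[( ( num ) + ( num ) ) $]
Step 14: shift (. Stack=[T / (] ptr=7 lookahead=( remaining=[( num ) + ( num ) ) $]
Step 15: shift (. Stack=[T / ( (] ptr=8 lookahead=num remaining=[num ) + ( num ) ) $]
Step 16: shift num. Stack=[T / ( ( num] ptr=9 lookahead=) remaining=[) + ( num ) ) $]
Step 17: reduce F->num. Stack=[T / ( ( F] ptr=9 lookahead=) remaining=[) + ( num ) ) $]
Step 18: reduce T->F. Stack=[T / ( ( T] ptr=9 lookahead=) remaining=[) + ( num ) ) $]
Step 19: reduce E->T. Stack=[T / ( ( E] ptr=9 lookahead=) remaining=[) + ( num ) ) $]
Step 20: shift ). Stack=[T / ( ( E )] ptr=10 lookahead=+ remaining=[+ ( num ) ) $]
Step 21: reduce F->( E ). Stack=[T / ( F] ptr=10 lookahead=+ remaining=[+ ( num ) ) $]
Step 22: reduce T->F. Stack=[T / ( T] ptr=10 lookahead=+ remaining=[+ ( num ) ) $]
Step 23: reduce E->T. Stack=[T / ( E] ptr=10 lookahead=+ remaining=[+ ( num ) ) $]
Step 24: shift +. Stack=[T / ( E +] ptr=11 lookahead=( remaining=[( num ) ) $]
Step 25: shift (. Stack=[T / ( E + (] ptr=12 lookahead=num remaining=[num ) ) $]
Step 26: shift num. Stack=[T / ( E + ( num] ptr=13 lookahead=) remaining=[) ) $]
Step 27: reduce F->num. Stack=[T / ( E + ( F] ptr=13 lookahead=) remaining=[) ) $]
Step 28: reduce T->F. Stack=[T / ( E + ( T] ptr=13 lookahead=) remaining=[) ) $]
Step 29: reduce E->T. Stack=[T / ( E + ( E] ptr=13 lookahead=) remaining=[) ) $]
Step 30: shift ). Stack=[T / ( E + ( E )] ptr=14 lookahead=) remaining=[) $]
Step 31: reduce F->( E ). Stack=[T / ( E + F] ptr=14 lookahead=) remaining=[) $]
Step 32: reduce T->F. Stack=[T / ( E + T] ptr=14 lookahead=) remaining=[) $]
Step 33: reduce E->E + T. Stack=[T / ( E] ptr=14 lookahead=) remaining=[) $]
Step 34: shift ). Stack=[T / ( E )] ptr=15 lookahead=$ remaining=[$]
Step 35: reduce F->( E ). Stack=[T / F] ptr=15 lookahead=$ remaining=[$]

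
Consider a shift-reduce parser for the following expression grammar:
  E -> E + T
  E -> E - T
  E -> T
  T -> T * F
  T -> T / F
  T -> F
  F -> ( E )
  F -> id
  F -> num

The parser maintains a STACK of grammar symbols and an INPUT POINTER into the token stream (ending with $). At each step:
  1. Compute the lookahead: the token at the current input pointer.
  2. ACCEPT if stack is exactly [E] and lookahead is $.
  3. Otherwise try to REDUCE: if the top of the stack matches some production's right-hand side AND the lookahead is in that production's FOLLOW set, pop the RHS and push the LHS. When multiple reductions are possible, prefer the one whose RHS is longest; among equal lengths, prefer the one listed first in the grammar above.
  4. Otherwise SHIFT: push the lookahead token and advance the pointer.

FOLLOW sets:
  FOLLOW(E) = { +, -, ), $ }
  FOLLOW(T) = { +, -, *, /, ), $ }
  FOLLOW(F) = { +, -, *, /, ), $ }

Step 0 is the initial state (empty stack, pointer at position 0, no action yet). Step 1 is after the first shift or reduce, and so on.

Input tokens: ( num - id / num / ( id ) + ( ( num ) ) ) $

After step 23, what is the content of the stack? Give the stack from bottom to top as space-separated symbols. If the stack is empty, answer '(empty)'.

Step 1: shift (. Stack=[(] ptr=1 lookahead=num remaining=[num - id / num / ( id ) + ( ( num ) ) ) $]
Step 2: shift num. Stack=[( num] ptr=2 lookahead=- remaining=[- id / num / ( id ) + ( ( num ) ) ) $]
Step 3: reduce F->num. Stack=[( F] ptr=2 lookahead=- remaining=[- id / num / ( id ) + ( ( num ) ) ) $]
Step 4: reduce T->F. Stack=[( T] ptr=2 lookahead=- remaining=[- id / num / ( id ) + ( ( num ) ) ) $]
Step 5: reduce E->T. Stack=[( E] ptr=2 lookahead=- remaining=[- id / num / ( id ) + ( ( num ) ) ) $]
Step 6: shift -. Stack=[( E -] ptr=3 lookahead=id remaining=[id / num / ( id ) + ( ( num ) ) ) $]
Step 7: shift id. Stack=[( E - id] ptr=4 lookahead=/ remaining=[/ num / ( id ) + ( ( num ) ) ) $]
Step 8: reduce F->id. Stack=[( E - F] ptr=4 lookahead=/ remaining=[/ num / ( id ) + ( ( num ) ) ) $]
Step 9: reduce T->F. Stack=[( E - T] ptr=4 lookahead=/ remaining=[/ num / ( id ) + ( ( num ) ) ) $]
Step 10: shift /. Stack=[( E - T /] ptr=5 lookahead=num remaining=[num / ( id ) + ( ( num ) ) ) $]
Step 11: shift num. Stack=[( E - T / num] ptr=6 lookahead=/ remaining=[/ ( id ) + ( ( num ) ) ) $]
Step 12: reduce F->num. Stack=[( E - T / F] ptr=6 lookahead=/ remaining=[/ ( id ) + ( ( num ) ) ) $]
Step 13: reduce T->T / F. Stack=[( E - T] ptr=6 lookahead=/ remaining=[/ ( id ) + ( ( num ) ) ) $]
Step 14: shift /. Stack=[( E - T /] ptr=7 lookahead=( remaining=[( id ) + ( ( num ) ) ) $]
Step 15: shift (. Stack=[( E - T / (] ptr=8 lookahead=id remaining=[id ) + ( ( num ) ) ) $]
Step 16: shift id. Stack=[( E - T / ( id] ptr=9 lookahead=) remaining=[) + ( ( num ) ) ) $]
Step 17: reduce F->id. Stack=[( E - T / ( F] ptr=9 lookahead=) remaining=[) + ( ( num ) ) ) $]
Step 18: reduce T->F. Stack=[( E - T / ( T] ptr=9 lookahead=) remaining=[) + ( ( num ) ) ) $]
Step 19: reduce E->T. Stack=[( E - T / ( E] ptr=9 lookahead=) remaining=[) + ( ( num ) ) ) $]
Step 20: shift ). Stack=[( E - T / ( E )] ptr=10 lookahead=+ remaining=[+ ( ( num ) ) ) $]
Step 21: reduce F->( E ). Stack=[( E - T / F] ptr=10 lookahead=+ remaining=[+ ( ( num ) ) ) $]
Step 22: reduce T->T / F. Stack=[( E - T] ptr=10 lookahead=+ remaining=[+ ( ( num ) ) ) $]
Step 23: reduce E->E - T. Stack=[( E] ptr=10 lookahead=+ remaining=[+ ( ( num ) ) ) $]

Answer: ( E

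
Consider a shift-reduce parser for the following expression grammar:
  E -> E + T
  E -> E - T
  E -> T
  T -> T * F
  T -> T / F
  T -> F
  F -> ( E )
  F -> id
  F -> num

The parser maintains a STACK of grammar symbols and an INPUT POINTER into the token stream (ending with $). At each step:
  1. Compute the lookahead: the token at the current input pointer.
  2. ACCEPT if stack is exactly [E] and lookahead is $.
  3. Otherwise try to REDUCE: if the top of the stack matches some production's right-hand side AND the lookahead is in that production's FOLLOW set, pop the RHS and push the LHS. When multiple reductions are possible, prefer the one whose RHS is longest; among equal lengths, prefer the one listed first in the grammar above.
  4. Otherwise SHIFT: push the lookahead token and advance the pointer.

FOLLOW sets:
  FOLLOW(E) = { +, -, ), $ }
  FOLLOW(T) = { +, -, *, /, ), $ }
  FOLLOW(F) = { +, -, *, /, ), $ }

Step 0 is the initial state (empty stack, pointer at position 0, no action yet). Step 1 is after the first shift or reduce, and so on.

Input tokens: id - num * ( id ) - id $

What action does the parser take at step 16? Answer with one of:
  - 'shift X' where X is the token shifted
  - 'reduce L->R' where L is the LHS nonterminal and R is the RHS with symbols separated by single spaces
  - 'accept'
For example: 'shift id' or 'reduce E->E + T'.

Step 1: shift id. Stack=[id] ptr=1 lookahead=- remaining=[- num * ( id ) - id $]
Step 2: reduce F->id. Stack=[F] ptr=1 lookahead=- remaining=[- num * ( id ) - id $]
Step 3: reduce T->F. Stack=[T] ptr=1 lookahead=- remaining=[- num * ( id ) - id $]
Step 4: reduce E->T. Stack=[E] ptr=1 lookahead=- remaining=[- num * ( id ) - id $]
Step 5: shift -. Stack=[E -] ptr=2 lookahead=num remaining=[num * ( id ) - id $]
Step 6: shift num. Stack=[E - num] ptr=3 lookahead=* remaining=[* ( id ) - id $]
Step 7: reduce F->num. Stack=[E - F] ptr=3 lookahead=* remaining=[* ( id ) - id $]
Step 8: reduce T->F. Stack=[E - T] ptr=3 lookahead=* remaining=[* ( id ) - id $]
Step 9: shift *. Stack=[E - T *] ptr=4 lookahead=( remaining=[( id ) - id $]
Step 10: shift (. Stack=[E - T * (] ptr=5 lookahead=id remaining=[id ) - id $]
Step 11: shift id. Stack=[E - T * ( id] ptr=6 lookahead=) remaining=[) - id $]
Step 12: reduce F->id. Stack=[E - T * ( F] ptr=6 lookahead=) remaining=[) - id $]
Step 13: reduce T->F. Stack=[E - T * ( T] ptr=6 lookahead=) remaining=[) - id $]
Step 14: reduce E->T. Stack=[E - T * ( E] ptr=6 lookahead=) remaining=[) - id $]
Step 15: shift ). Stack=[E - T * ( E )] ptr=7 lookahead=- remaining=[- id $]
Step 16: reduce F->( E ). Stack=[E - T * F] ptr=7 lookahead=- remaining=[- id $]

Answer: reduce F->( E )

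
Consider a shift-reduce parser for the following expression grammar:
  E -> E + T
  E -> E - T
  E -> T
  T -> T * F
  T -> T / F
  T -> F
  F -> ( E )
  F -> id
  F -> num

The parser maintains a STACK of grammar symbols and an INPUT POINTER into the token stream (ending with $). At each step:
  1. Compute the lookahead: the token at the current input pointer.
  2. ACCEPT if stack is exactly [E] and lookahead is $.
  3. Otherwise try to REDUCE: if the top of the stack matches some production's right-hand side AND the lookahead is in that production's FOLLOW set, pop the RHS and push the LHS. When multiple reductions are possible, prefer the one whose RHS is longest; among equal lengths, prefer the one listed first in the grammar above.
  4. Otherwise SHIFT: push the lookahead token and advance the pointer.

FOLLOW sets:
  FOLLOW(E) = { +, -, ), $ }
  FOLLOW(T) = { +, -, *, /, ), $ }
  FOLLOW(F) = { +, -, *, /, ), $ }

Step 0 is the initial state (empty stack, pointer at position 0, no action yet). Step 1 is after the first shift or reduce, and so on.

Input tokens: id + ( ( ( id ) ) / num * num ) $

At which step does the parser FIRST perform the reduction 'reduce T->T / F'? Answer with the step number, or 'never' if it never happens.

Step 1: shift id. Stack=[id] ptr=1 lookahead=+ remaining=[+ ( ( ( id ) ) / num * num ) $]
Step 2: reduce F->id. Stack=[F] ptr=1 lookahead=+ remaining=[+ ( ( ( id ) ) / num * num ) $]
Step 3: reduce T->F. Stack=[T] ptr=1 lookahead=+ remaining=[+ ( ( ( id ) ) / num * num ) $]
Step 4: reduce E->T. Stack=[E] ptr=1 lookahead=+ remaining=[+ ( ( ( id ) ) / num * num ) $]
Step 5: shift +. Stack=[E +] ptr=2 lookahead=( remaining=[( ( ( id ) ) / num * num ) $]
Step 6: shift (. Stack=[E + (] ptr=3 lookahead=( remaining=[( ( id ) ) / num * num ) $]
Step 7: shift (. Stack=[E + ( (] ptr=4 lookahead=( remaining=[( id ) ) / num * num ) $]
Step 8: shift (. Stack=[E + ( ( (] ptr=5 lookahead=id remaining=[id ) ) / num * num ) $]
Step 9: shift id. Stack=[E + ( ( ( id] ptr=6 lookahead=) remaining=[) ) / num * num ) $]
Step 10: reduce F->id. Stack=[E + ( ( ( F] ptr=6 lookahead=) remaining=[) ) / num * num ) $]
Step 11: reduce T->F. Stack=[E + ( ( ( T] ptr=6 lookahead=) remaining=[) ) / num * num ) $]
Step 12: reduce E->T. Stack=[E + ( ( ( E] ptr=6 lookahead=) remaining=[) ) / num * num ) $]
Step 13: shift ). Stack=[E + ( ( ( E )] ptr=7 lookahead=) remaining=[) / num * num ) $]
Step 14: reduce F->( E ). Stack=[E + ( ( F] ptr=7 lookahead=) remaining=[) / num * num ) $]
Step 15: reduce T->F. Stack=[E + ( ( T] ptr=7 lookahead=) remaining=[) / num * num ) $]
Step 16: reduce E->T. Stack=[E + ( ( E] ptr=7 lookahead=) remaining=[) / num * num ) $]
Step 17: shift ). Stack=[E + ( ( E )] ptr=8 lookahead=/ remaining=[/ num * num ) $]
Step 18: reduce F->( E ). Stack=[E + ( F] ptr=8 lookahead=/ remaining=[/ num * num ) $]
Step 19: reduce T->F. Stack=[E + ( T] ptr=8 lookahead=/ remaining=[/ num * num ) $]
Step 20: shift /. Stack=[E + ( T /] ptr=9 lookahead=num remaining=[num * num ) $]
Step 21: shift num. Stack=[E + ( T / num] ptr=10 lookahead=* remaining=[* num ) $]
Step 22: reduce F->num. Stack=[E + ( T / F] ptr=10 lookahead=* remaining=[* num ) $]
Step 23: reduce T->T / F. Stack=[E + ( T] ptr=10 lookahead=* remaining=[* num ) $]

Answer: 23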